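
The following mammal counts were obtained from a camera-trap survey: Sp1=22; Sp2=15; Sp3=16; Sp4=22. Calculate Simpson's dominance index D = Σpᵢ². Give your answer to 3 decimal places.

0.258

Total N = 22+15+16+22 = 75, so the proportions are 0.29333, 0.2, 0.21333, 0.29333 (working shown to 5 dp, full precision carried).
D = 0.29333² + 0.2² + 0.21333² + 0.29333² = 0.08604 + 0.04000 + 0.04551 + 0.08604 = 0.25760.
To 3 decimal places, D = 0.258.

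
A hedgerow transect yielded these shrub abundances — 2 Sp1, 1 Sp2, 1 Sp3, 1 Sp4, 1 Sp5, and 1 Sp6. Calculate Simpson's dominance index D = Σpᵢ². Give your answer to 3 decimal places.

0.184

Total N = 2+1+1+1+1+1 = 7, so the proportions are 0.28571, 0.14286, 0.14286, 0.14286, 0.14286, 0.14286 (working shown to 5 dp, full precision carried).
D = 0.28571² + 0.14286² + 0.14286² + 0.14286² + 0.14286² + 0.14286² = 0.08163 + 0.02041 + 0.02041 + 0.02041 + 0.02041 + 0.02041 = 0.18367.
To 3 decimal places, D = 0.184.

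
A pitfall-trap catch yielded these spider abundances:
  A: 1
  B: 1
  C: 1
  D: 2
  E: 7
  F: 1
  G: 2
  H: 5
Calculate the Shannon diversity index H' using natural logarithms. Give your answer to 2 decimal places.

1.77

Total N = 1+1+1+2+7+1+2+5 = 20, so the proportions are 0.05, 0.05, 0.05, 0.1, 0.35, 0.05, 0.1, 0.25 (working shown to 4 dp, full precision carried).
Each pᵢ ln pᵢ term: 0.05×(-2.9957)=-0.1498, 0.05×(-2.9957)=-0.1498, 0.05×(-2.9957)=-0.1498, 0.1×(-2.3026)=-0.2303, 0.35×(-1.0498)=-0.3674, 0.05×(-2.9957)=-0.1498, 0.1×(-2.3026)=-0.2303, 0.25×(-1.3863)=-0.3466.
Sum = -1.7737, so H' = 1.77.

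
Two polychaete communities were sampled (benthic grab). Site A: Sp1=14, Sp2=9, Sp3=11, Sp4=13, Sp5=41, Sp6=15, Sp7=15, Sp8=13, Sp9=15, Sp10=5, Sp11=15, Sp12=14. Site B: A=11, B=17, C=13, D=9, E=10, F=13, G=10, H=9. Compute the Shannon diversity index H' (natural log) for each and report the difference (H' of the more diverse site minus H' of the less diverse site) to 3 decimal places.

0.306

Site A: N=180, proportions 0.07777778, 0.05, 0.06111111, 0.07222222, 0.22777778, 0.08333333, 0.08333333, 0.07222222, 0.08333333, 0.02777778, 0.08333333, 0.07777778, giving H' = 2.36228566 (working shown to 8 dp, full precision carried).
Site B: N=92, proportions 0.11956522, 0.18478261, 0.14130435, 0.09782609, 0.10869565, 0.14130435, 0.10869565, 0.09782609, giving H' = 2.05622442.
Difference = |2.36228566 − 2.05622442| = 0.30606124, i.e. 0.306 to 3 decimal places.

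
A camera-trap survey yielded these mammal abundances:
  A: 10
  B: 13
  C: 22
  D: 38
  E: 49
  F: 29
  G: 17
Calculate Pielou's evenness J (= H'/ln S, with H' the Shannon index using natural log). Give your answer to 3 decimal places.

0.933

Total N = 10+13+22+38+49+29+17 = 178, so the proportions are 0.05618, 0.07303, 0.1236, 0.21348, 0.27528, 0.16292, 0.09551 (working shown to 5 dp, full precision carried).
H' = −Σ pᵢ ln pᵢ = −((-0.16175) + (-0.19112) + (-0.25841) + (-0.32966) + (-0.35510) + (-0.29562) + (-0.22430)) = 1.81596.
With S = 7 species, ln S = 1.94591, so J = 1.81596/1.94591 = 0.93322, i.e. 0.933 to 3 decimal places.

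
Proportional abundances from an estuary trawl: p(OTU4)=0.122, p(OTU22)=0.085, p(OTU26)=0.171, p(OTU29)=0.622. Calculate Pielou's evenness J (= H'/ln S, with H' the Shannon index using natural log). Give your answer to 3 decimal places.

0.767

H' = −Σ pᵢ ln pᵢ = −((-0.25666) + (-0.20953) + (-0.30200) + (-0.29534)) = 1.06353 (working shown to 5 dp, full precision carried).
With S = 4 species, ln S = 1.38629, so J = 1.06353/1.38629 = 0.76717, i.e. 0.767 to 3 decimal places.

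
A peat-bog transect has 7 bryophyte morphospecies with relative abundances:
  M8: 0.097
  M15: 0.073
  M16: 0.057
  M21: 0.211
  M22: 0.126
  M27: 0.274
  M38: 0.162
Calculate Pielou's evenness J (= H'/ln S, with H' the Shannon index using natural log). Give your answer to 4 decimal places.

0.9351

H' = −Σ pᵢ ln pᵢ = −((-0.226305) + (-0.191063) + (-0.163288) + (-0.328294) + (-0.261006) + (-0.354728) + (-0.294866)) = 1.819550 (working shown to 6 dp, full precision carried).
With S = 7 species, ln S = 1.945910, so J = 1.819550/1.945910 = 0.935064, i.e. 0.9351 to 4 decimal places.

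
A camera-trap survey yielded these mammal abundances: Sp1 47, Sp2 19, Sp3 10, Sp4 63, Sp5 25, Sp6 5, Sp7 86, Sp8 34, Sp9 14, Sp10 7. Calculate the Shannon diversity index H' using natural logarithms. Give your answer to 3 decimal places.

Total N = 47+19+10+63+25+5+86+34+14+7 = 310, so the proportions are 0.15161, 0.06129, 0.03226, 0.20323, 0.08065, 0.01613, 0.27742, 0.10968, 0.04516, 0.02258 (working shown to 5 dp, full precision carried).
Each pᵢ ln pᵢ term: 0.15161×(-1.88642)=-0.28601, 0.06129×(-2.79213)=-0.17113, 0.03226×(-3.43399)=-0.11077, 0.20323×(-1.59344)=-0.32383, 0.08065×(-2.51770)=-0.20304, 0.01613×(-4.12713)=-0.06657, 0.27742×(-1.28223)=-0.35571, 0.10968×(-2.21021)=-0.24241, 0.04516×(-3.09751)=-0.13989, 0.02258×(-3.79066)=-0.08560.
Sum = -1.98495, so H' = 1.985.

1.985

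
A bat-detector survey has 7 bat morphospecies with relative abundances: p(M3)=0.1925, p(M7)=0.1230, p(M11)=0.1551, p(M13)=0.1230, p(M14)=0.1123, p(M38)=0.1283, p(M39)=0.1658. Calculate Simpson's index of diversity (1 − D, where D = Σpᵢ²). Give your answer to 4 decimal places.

D = 0.1925² + 0.123² + 0.1551² + 0.123² + 0.1123² + 0.1283² + 0.1658² = 0.037056 + 0.015129 + 0.024056 + 0.015129 + 0.012611 + 0.016461 + 0.027490 = 0.147932 (working shown to 6 dp, full precision carried).
So 1 − D = 0.852068, i.e. 0.8521 to 4 decimal places.

0.8521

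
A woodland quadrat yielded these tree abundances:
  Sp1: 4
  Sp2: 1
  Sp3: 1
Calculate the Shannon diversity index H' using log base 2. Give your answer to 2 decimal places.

Total N = 4+1+1 = 6, so the proportions are 0.6667, 0.1667, 0.1667 (working shown to 4 dp, full precision carried).
Each pᵢ log₂ pᵢ term: 0.6667×(-0.5850)=-0.3900, 0.1667×(-2.5850)=-0.4308, 0.1667×(-2.5850)=-0.4308.
Sum = -1.2516, so H' = 1.25.

1.25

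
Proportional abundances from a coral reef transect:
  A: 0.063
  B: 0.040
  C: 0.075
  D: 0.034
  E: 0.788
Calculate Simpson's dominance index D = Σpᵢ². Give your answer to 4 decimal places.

D = 0.063² + 0.04² + 0.075² + 0.034² + 0.788² = 0.003969 + 0.001600 + 0.005625 + 0.001156 + 0.620944 = 0.633294 (working shown to 6 dp, full precision carried).
To 4 decimal places, D = 0.6333.

0.6333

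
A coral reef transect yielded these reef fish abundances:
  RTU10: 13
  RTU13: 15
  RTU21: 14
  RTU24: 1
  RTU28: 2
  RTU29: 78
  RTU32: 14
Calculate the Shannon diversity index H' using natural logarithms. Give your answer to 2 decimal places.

1.35

Total N = 13+15+14+1+2+78+14 = 137, so the proportions are 0.0949, 0.1095, 0.1022, 0.0073, 0.0146, 0.5693, 0.1022 (working shown to 4 dp, full precision carried).
Each pᵢ ln pᵢ term: 0.0949×(-2.3550)=-0.2235, 0.1095×(-2.2119)=-0.2422, 0.1022×(-2.2809)=-0.2331, 0.0073×(-4.9200)=-0.0359, 0.0146×(-4.2268)=-0.0617, 0.5693×(-0.5633)=-0.3207, 0.1022×(-2.2809)=-0.2331.
Sum = -1.3501, so H' = 1.35.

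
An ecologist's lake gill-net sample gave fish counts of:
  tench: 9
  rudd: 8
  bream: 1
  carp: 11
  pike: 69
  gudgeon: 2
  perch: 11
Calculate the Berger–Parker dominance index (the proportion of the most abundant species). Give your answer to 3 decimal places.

Total N = 9+8+1+11+69+2+11 = 111, so the proportions are 0.08108, 0.07207, 0.00901, 0.0991, 0.62162, 0.01802, 0.0991 (working shown to 5 dp, full precision carried).
The largest proportion is 0.62162, i.e. d = 0.622 to 3 decimal places.

0.622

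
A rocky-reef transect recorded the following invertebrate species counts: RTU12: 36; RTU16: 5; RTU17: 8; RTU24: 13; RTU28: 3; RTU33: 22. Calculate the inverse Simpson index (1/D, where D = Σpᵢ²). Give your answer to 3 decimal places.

Total N = 36+5+8+13+3+22 = 87, so the proportions are 0.4137931, 0.0574713, 0.091954, 0.1494253, 0.0344828, 0.2528736 (working shown to 7 dp, full precision carried).
D = 0.4137931² + 0.0574713² + 0.091954² + 0.1494253² + 0.0344828² + 0.2528736² = 0.1712247 + 0.0033029 + 0.0084555 + 0.0223279 + 0.0011891 + 0.0639450 = 0.2704452.
So 1/D = 3.69761, i.e. 3.698 to 3 decimal places.

3.698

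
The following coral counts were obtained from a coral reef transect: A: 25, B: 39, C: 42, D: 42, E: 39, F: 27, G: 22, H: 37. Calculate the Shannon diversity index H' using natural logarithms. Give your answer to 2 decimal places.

2.05

Total N = 25+39+42+42+39+27+22+37 = 273, so the proportions are 0.0916, 0.1429, 0.1538, 0.1538, 0.1429, 0.0989, 0.0806, 0.1355 (working shown to 4 dp, full precision carried).
Each pᵢ ln pᵢ term: 0.0916×(-2.3906)=-0.2189, 0.1429×(-1.9459)=-0.2780, 0.1538×(-1.8718)=-0.2880, 0.1538×(-1.8718)=-0.2880, 0.1429×(-1.9459)=-0.2780, 0.0989×(-2.3136)=-0.2288, 0.0806×(-2.5184)=-0.2030, 0.1355×(-1.9986)=-0.2709.
Sum = -2.0535, so H' = 2.05.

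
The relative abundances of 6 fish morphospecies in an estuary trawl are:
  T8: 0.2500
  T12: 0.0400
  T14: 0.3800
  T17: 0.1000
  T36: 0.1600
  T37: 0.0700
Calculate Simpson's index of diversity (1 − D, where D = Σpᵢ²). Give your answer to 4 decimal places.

0.7510

D = 0.25² + 0.04² + 0.38² + 0.1² + 0.16² + 0.07² = 0.062500 + 0.001600 + 0.144400 + 0.010000 + 0.025600 + 0.004900 = 0.249000 (working shown to 6 dp, full precision carried).
So 1 − D = 0.751000, i.e. 0.7510 to 4 decimal places.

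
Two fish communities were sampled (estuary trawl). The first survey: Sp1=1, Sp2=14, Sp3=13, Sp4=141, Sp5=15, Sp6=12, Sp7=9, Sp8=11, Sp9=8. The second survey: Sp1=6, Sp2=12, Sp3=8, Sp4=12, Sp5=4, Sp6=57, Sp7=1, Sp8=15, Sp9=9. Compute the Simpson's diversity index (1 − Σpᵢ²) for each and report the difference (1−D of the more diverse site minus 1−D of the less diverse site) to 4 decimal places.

The first survey: N=224, proportions 0.004464, 0.0625, 0.058036, 0.629464, 0.066964, 0.053571, 0.040179, 0.049107, 0.035714, giving 1−D = 0.583825 (working shown to 6 dp, full precision carried).
The second survey: N=124, proportions 0.048387, 0.096774, 0.064516, 0.096774, 0.032258, 0.459677, 0.008065, 0.120968, 0.072581, giving 1−D = 0.742456.
Difference = |0.583825 − 0.742456| = 0.158631, i.e. 0.1586 to 4 decimal places.

0.1586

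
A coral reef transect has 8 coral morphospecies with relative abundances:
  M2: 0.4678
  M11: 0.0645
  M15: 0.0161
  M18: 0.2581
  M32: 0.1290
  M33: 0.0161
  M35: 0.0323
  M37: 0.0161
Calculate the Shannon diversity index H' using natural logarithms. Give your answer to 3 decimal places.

Each pᵢ ln pᵢ term (working shown to 5 dp, full precision carried): 0.4678×(-0.75971)=-0.35539, 0.0645×(-2.74109)=-0.17680, 0.0161×(-4.12894)=-0.06648, 0.2581×(-1.35441)=-0.34957, 0.129×(-2.04794)=-0.26418, 0.0161×(-4.12894)=-0.06648, 0.0323×(-3.43269)=-0.11088, 0.0161×(-4.12894)=-0.06648.
Sum = -1.45626, so H' = 1.456.

1.456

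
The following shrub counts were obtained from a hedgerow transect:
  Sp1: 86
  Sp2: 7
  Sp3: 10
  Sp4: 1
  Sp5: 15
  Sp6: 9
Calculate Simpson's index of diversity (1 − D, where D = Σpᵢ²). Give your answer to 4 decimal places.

Total N = 86+7+10+1+15+9 = 128, so the proportions are 0.671875, 0.054688, 0.078125, 0.007812, 0.117188, 0.070312 (working shown to 6 dp, full precision carried).
D = 0.671875² + 0.054688² + 0.078125² + 0.007812² + 0.117188² + 0.070312² = 0.451416 + 0.002991 + 0.006104 + 0.000061 + 0.013733 + 0.004944 = 0.479248.
So 1 − D = 0.520752, i.e. 0.5208 to 4 decimal places.

0.5208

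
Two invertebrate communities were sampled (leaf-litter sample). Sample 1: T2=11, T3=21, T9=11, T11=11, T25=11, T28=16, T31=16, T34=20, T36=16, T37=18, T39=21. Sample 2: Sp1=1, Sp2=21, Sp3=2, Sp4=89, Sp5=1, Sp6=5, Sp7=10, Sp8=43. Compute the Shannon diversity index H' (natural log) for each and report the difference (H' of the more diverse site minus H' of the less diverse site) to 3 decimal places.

1.042

Sample 1: N=172, proportions 0.06395, 0.12209, 0.06395, 0.06395, 0.06395, 0.09302, 0.09302, 0.11628, 0.09302, 0.10465, 0.12209, giving H' = 2.36608 (working shown to 5 dp, full precision carried).
Sample 2: N=172, proportions 0.00581, 0.12209, 0.01163, 0.51744, 0.00581, 0.02907, 0.05814, 0.25, giving H' = 1.32415.
Difference = |2.36608 − 1.32415| = 1.04193, i.e. 1.042 to 3 decimal places.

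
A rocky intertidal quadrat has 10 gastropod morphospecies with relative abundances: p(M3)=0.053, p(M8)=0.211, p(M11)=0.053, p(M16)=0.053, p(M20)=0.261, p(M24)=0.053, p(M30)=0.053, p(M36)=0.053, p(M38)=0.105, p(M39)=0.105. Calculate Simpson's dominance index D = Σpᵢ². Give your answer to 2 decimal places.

0.15

D = 0.053² + 0.211² + 0.053² + 0.053² + 0.261² + 0.053² + 0.053² + 0.053² + 0.105² + 0.105² = 0.0028 + 0.0445 + 0.0028 + 0.0028 + 0.0681 + 0.0028 + 0.0028 + 0.0028 + 0.0110 + 0.0110 = 0.1515 (working shown to 4 dp, full precision carried).
To 2 decimal places, D = 0.15.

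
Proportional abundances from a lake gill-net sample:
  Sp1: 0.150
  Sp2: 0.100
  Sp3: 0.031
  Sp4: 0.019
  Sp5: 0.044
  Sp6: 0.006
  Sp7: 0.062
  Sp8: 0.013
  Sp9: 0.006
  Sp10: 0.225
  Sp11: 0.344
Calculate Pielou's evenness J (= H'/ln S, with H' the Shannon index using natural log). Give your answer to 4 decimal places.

0.7624

H' = −Σ pᵢ ln pᵢ = −((-0.284568) + (-0.230259) + (-0.107687) + (-0.075303) + (-0.137437) + (-0.030696) + (-0.172398) + (-0.056456) + (-0.030696) + (-0.335622) + (-0.367087)) = 1.828210 (working shown to 6 dp, full precision carried).
With S = 11 species, ln S = 2.397895, so J = 1.828210/2.397895 = 0.762423, i.e. 0.7624 to 4 decimal places.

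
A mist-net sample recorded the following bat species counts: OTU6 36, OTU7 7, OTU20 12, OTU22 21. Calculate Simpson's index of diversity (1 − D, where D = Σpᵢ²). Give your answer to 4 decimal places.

0.6659

Total N = 36+7+12+21 = 76, so the proportions are 0.473684, 0.092105, 0.157895, 0.276316 (working shown to 6 dp, full precision carried).
D = 0.473684² + 0.092105² + 0.157895² + 0.276316² = 0.224377 + 0.008483 + 0.024931 + 0.076350 = 0.334141.
So 1 − D = 0.665859, i.e. 0.6659 to 4 decimal places.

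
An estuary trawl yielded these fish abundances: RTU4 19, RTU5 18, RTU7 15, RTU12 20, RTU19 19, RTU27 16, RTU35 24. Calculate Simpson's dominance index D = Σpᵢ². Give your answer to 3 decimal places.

Total N = 19+18+15+20+19+16+24 = 131, so the proportions are 0.14504, 0.1374, 0.1145, 0.15267, 0.14504, 0.12214, 0.18321 (working shown to 5 dp, full precision carried).
D = 0.14504² + 0.1374² + 0.1145² + 0.15267² + 0.14504² + 0.12214² + 0.18321² = 0.02104 + 0.01888 + 0.01311 + 0.02331 + 0.02104 + 0.01492 + 0.03356 = 0.14585.
To 3 decimal places, D = 0.146.

0.146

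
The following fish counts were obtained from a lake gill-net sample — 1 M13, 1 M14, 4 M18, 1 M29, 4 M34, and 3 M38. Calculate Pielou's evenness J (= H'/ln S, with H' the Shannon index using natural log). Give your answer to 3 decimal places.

0.899

Total N = 1+1+4+1+4+3 = 14, so the proportions are 0.07143, 0.07143, 0.28571, 0.07143, 0.28571, 0.21429 (working shown to 5 dp, full precision carried).
H' = −Σ pᵢ ln pᵢ = −((-0.18850) + (-0.18850) + (-0.35793) + (-0.18850) + (-0.35793) + (-0.33010)) = 1.61147.
With S = 6 species, ln S = 1.79176, so J = 1.61147/1.79176 = 0.89938, i.e. 0.899 to 3 decimal places.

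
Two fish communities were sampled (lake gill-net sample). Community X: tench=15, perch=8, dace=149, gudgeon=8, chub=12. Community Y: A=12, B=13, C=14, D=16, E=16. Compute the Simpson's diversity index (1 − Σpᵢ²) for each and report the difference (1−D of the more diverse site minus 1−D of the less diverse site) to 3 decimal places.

0.413

Community X: N=192, proportions 0.07812, 0.04167, 0.77604, 0.04167, 0.0625, giving 1−D = 0.38428 (working shown to 5 dp, full precision carried).
Community Y: N=71, proportions 0.16901, 0.1831, 0.19718, 0.22535, 0.22535, giving 1−D = 0.79746.
Difference = |0.38428 − 0.79746| = 0.41318, i.e. 0.413 to 3 decimal places.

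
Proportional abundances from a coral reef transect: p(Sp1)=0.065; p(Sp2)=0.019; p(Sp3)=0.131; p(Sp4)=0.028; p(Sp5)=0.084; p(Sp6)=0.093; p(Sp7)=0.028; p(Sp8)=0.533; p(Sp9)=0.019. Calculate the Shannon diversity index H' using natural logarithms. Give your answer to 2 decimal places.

Each pᵢ ln pᵢ term (working shown to 4 dp, full precision carried): 0.065×(-2.7334)=-0.1777, 0.019×(-3.9633)=-0.0753, 0.131×(-2.0326)=-0.2663, 0.028×(-3.5756)=-0.1001, 0.084×(-2.4769)=-0.2081, 0.093×(-2.3752)=-0.2209, 0.028×(-3.5756)=-0.1001, 0.533×(-0.6292)=-0.3354, 0.019×(-3.9633)=-0.0753.
Sum = -1.5591, so H' = 1.56.

1.56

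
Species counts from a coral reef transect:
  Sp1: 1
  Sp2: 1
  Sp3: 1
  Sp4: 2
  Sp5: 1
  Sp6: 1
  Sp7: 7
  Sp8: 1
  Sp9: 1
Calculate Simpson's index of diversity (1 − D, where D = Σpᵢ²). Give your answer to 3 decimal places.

Total N = 1+1+1+2+1+1+7+1+1 = 16, so the proportions are 0.0625, 0.0625, 0.0625, 0.125, 0.0625, 0.0625, 0.4375, 0.0625, 0.0625 (working shown to 5 dp, full precision carried).
D = 0.0625² + 0.0625² + 0.0625² + 0.125² + 0.0625² + 0.0625² + 0.4375² + 0.0625² + 0.0625² = 0.00391 + 0.00391 + 0.00391 + 0.01562 + 0.00391 + 0.00391 + 0.19141 + 0.00391 + 0.00391 = 0.23438.
So 1 − D = 0.76562, i.e. 0.766 to 3 decimal places.

0.766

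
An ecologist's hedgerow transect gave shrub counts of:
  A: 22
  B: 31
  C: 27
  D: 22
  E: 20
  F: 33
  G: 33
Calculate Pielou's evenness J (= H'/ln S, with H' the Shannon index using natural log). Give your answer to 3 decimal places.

0.990

Total N = 22+31+27+22+20+33+33 = 188, so the proportions are 0.11702, 0.16489, 0.14362, 0.11702, 0.10638, 0.17553, 0.17553 (working shown to 5 dp, full precision carried).
H' = −Σ pᵢ ln pᵢ = −((-0.25106) + (-0.29721) + (-0.27870) + (-0.25106) + (-0.23837) + (-0.30541) + (-0.30541)) = 1.92723.
With S = 7 species, ln S = 1.94591, so J = 1.92723/1.94591 = 0.99040, i.e. 0.990 to 3 decimal places.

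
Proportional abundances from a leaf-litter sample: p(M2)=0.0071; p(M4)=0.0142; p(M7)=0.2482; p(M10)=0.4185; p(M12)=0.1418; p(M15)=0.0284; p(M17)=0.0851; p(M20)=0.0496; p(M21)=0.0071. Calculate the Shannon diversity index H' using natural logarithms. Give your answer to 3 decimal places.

1.578

Each pᵢ ln pᵢ term (working shown to 5 dp, full precision carried): 0.0071×(-4.94766)=-0.03513, 0.0142×(-4.25451)=-0.06041, 0.2482×(-1.39352)=-0.34587, 0.4185×(-0.87108)=-0.36455, 0.1418×(-1.95334)=-0.27698, 0.0284×(-3.56137)=-0.10114, 0.0851×(-2.46393)=-0.20968, 0.0496×(-3.00376)=-0.14899, 0.0071×(-4.94766)=-0.03513.
Sum = -1.57788, so H' = 1.578.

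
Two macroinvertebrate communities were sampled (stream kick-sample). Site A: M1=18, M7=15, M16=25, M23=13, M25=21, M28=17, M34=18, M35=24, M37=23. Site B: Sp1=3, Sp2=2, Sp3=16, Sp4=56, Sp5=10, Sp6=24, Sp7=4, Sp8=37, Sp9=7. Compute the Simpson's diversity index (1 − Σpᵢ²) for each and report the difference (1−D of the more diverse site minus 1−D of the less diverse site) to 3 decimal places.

Site A: N=174, proportions 0.10345, 0.08621, 0.14368, 0.07471, 0.12069, 0.0977, 0.10345, 0.13793, 0.13218, giving 1−D = 0.88433 (working shown to 5 dp, full precision carried).
Site B: N=159, proportions 0.01887, 0.01258, 0.10063, 0.3522, 0.06289, 0.15094, 0.02516, 0.2327, 0.04403, giving 1−D = 0.78185.
Difference = |0.88433 − 0.78185| = 0.10248, i.e. 0.102 to 3 decimal places.

0.102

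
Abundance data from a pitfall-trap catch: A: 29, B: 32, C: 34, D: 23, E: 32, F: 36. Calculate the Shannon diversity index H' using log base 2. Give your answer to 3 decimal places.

2.571

Total N = 29+32+34+23+32+36 = 186, so the proportions are 0.15591, 0.17204, 0.1828, 0.12366, 0.17204, 0.19355 (working shown to 5 dp, full precision carried).
Each pᵢ log₂ pᵢ term: 0.15591×(-2.68118)=-0.41803, 0.17204×(-2.53916)=-0.43684, 0.1828×(-2.45170)=-0.44816, 0.12366×(-3.01560)=-0.37290, 0.17204×(-2.53916)=-0.43684, 0.19355×(-2.36923)=-0.45856.
Sum = -2.57134, so H' = 2.571.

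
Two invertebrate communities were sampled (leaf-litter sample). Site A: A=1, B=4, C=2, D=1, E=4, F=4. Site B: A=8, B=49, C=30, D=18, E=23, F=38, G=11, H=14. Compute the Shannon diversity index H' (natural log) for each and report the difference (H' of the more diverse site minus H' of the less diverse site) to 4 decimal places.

0.2811

Site A: N=16, proportions 0.0625, 0.25, 0.125, 0.0625, 0.25, 0.25, giving H' = 1.6462246 (working shown to 7 dp, full precision carried).
Site B: N=191, proportions 0.0418848, 0.2565445, 0.1570681, 0.0942408, 0.1204188, 0.1989529, 0.0575916, 0.0732984, giving H' = 1.9273225.
Difference = |1.6462246 − 1.9273225| = 0.2810979, i.e. 0.2811 to 4 decimal places.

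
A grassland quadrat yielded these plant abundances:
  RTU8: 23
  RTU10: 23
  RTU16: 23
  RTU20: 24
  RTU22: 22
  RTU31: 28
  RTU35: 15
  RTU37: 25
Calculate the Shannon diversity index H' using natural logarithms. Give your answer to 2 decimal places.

Total N = 23+23+23+24+22+28+15+25 = 183, so the proportions are 0.1257, 0.1257, 0.1257, 0.1311, 0.1202, 0.153, 0.082, 0.1366 (working shown to 4 dp, full precision carried).
Each pᵢ ln pᵢ term: 0.1257×(-2.0740)=-0.2607, 0.1257×(-2.0740)=-0.2607, 0.1257×(-2.0740)=-0.2607, 0.1311×(-2.0314)=-0.2664, 0.1202×(-2.1184)=-0.2547, 0.153×(-1.8773)=-0.2872, 0.082×(-2.5014)=-0.2050, 0.1366×(-1.9906)=-0.2719.
Sum = -2.0673, so H' = 2.07.

2.07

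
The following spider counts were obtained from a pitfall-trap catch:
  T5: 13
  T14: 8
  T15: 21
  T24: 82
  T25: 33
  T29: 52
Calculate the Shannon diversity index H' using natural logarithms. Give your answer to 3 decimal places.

1.533

Total N = 13+8+21+82+33+52 = 209, so the proportions are 0.0622, 0.03828, 0.10048, 0.39234, 0.15789, 0.2488 (working shown to 5 dp, full precision carried).
Each pᵢ ln pᵢ term: 0.0622×(-2.77738)=-0.17276, 0.03828×(-3.26289)=-0.12490, 0.10048×(-2.29781)=-0.23088, 0.39234×(-0.93562)=-0.36708, 0.15789×(-1.84583)=-0.29145, 0.2488×(-1.39109)=-0.34611.
Sum = -1.53317, so H' = 1.533.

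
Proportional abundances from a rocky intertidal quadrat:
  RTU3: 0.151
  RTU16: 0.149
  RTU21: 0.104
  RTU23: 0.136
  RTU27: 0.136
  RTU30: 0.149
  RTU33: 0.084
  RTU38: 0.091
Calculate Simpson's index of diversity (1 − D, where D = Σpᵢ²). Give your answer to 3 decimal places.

D = 0.151² + 0.149² + 0.104² + 0.136² + 0.136² + 0.149² + 0.084² + 0.091² = 0.02280 + 0.02220 + 0.01082 + 0.01850 + 0.01850 + 0.02220 + 0.00706 + 0.00828 = 0.13035 (working shown to 5 dp, full precision carried).
So 1 − D = 0.86965, i.e. 0.870 to 3 decimal places.

0.870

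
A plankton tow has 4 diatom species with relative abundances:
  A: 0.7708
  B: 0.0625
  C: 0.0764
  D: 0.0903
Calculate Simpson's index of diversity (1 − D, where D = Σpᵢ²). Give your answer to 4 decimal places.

0.3880

D = 0.7708² + 0.0625² + 0.0764² + 0.0903² = 0.594133 + 0.003906 + 0.005837 + 0.008154 = 0.612030 (working shown to 6 dp, full precision carried).
So 1 − D = 0.387970, i.e. 0.3880 to 4 decimal places.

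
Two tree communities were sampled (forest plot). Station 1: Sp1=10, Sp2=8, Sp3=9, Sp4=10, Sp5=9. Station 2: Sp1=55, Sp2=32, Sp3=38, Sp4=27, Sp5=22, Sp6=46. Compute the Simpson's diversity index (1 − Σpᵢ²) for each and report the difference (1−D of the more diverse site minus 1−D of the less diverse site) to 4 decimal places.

0.0191

Station 1: N=46, proportions 0.2173913, 0.17391304, 0.19565217, 0.2173913, 0.19565217, giving 1−D = 0.79867675 (working shown to 8 dp, full precision carried).
Station 2: N=220, proportions 0.25, 0.14545455, 0.17272727, 0.12272727, 0.1, 0.20909091, giving 1−D = 0.81772727.
Difference = |0.79867675 − 0.81772727| = 0.01905052, i.e. 0.0191 to 4 decimal places.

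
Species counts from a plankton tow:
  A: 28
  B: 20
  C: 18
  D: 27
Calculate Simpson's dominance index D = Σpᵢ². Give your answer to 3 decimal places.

0.259

Total N = 28+20+18+27 = 93, so the proportions are 0.30108, 0.21505, 0.19355, 0.29032 (working shown to 5 dp, full precision carried).
D = 0.30108² + 0.21505² + 0.19355² + 0.29032² = 0.09065 + 0.04625 + 0.03746 + 0.08429 = 0.25864.
To 3 decimal places, D = 0.259.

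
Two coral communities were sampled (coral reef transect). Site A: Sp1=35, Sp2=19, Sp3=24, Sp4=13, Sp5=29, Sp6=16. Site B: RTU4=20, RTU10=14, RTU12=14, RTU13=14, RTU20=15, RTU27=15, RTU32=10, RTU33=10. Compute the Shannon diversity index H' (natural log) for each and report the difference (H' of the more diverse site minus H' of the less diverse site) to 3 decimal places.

Site A: N=136, proportions 0.25735, 0.13971, 0.17647, 0.09559, 0.21324, 0.11765, giving H' = 1.73609 (working shown to 5 dp, full precision carried).
Site B: N=112, proportions 0.17857, 0.125, 0.125, 0.125, 0.13393, 0.13393, 0.08929, 0.08929, giving H' = 2.05735.
Difference = |1.73609 − 2.05735| = 0.32126, i.e. 0.321 to 3 decimal places.

0.321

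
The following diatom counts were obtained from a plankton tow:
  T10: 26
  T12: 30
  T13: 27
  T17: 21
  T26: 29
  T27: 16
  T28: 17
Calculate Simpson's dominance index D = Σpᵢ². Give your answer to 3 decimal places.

0.150

Total N = 26+30+27+21+29+16+17 = 166, so the proportions are 0.15663, 0.18072, 0.16265, 0.12651, 0.1747, 0.09639, 0.10241 (working shown to 5 dp, full precision carried).
D = 0.15663² + 0.18072² + 0.16265² + 0.12651² + 0.1747² + 0.09639² + 0.10241² = 0.02453 + 0.03266 + 0.02646 + 0.01600 + 0.03052 + 0.00929 + 0.01049 = 0.14995.
To 3 decimal places, D = 0.150.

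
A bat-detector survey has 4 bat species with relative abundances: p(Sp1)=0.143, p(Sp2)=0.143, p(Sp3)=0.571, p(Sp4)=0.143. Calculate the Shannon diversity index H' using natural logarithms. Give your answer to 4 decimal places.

1.1543

Each pᵢ ln pᵢ term (working shown to 6 dp, full precision carried): 0.143×(-1.944911)=-0.278122, 0.143×(-1.944911)=-0.278122, 0.571×(-0.560366)=-0.319969, 0.143×(-1.944911)=-0.278122.
Sum = -1.154336, so H' = 1.1543.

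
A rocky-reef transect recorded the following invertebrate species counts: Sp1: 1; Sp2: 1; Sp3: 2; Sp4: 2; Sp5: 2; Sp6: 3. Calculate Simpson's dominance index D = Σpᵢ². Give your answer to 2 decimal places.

Total N = 1+1+2+2+2+3 = 11, so the proportions are 0.0909, 0.0909, 0.1818, 0.1818, 0.1818, 0.2727 (working shown to 4 dp, full precision carried).
D = 0.0909² + 0.0909² + 0.1818² + 0.1818² + 0.1818² + 0.2727² = 0.0083 + 0.0083 + 0.0331 + 0.0331 + 0.0331 + 0.0744 = 0.1901.
To 2 decimal places, D = 0.19.

0.19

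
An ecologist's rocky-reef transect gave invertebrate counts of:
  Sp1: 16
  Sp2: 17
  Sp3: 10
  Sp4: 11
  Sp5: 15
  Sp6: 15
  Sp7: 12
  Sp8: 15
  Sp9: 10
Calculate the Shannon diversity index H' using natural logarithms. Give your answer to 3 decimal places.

2.179

Total N = 16+17+10+11+15+15+12+15+10 = 121, so the proportions are 0.13223, 0.1405, 0.08264, 0.09091, 0.12397, 0.12397, 0.09917, 0.12397, 0.08264 (working shown to 5 dp, full precision carried).
Each pᵢ ln pᵢ term: 0.13223×(-2.02320)=-0.26753, 0.1405×(-1.96258)=-0.27573, 0.08264×(-2.49321)=-0.20605, 0.09091×(-2.39790)=-0.21799, 0.12397×(-2.08774)=-0.25881, 0.12397×(-2.08774)=-0.25881, 0.09917×(-2.31088)=-0.22918, 0.12397×(-2.08774)=-0.25881, 0.08264×(-2.49321)=-0.20605.
Sum = -2.17897, so H' = 2.179.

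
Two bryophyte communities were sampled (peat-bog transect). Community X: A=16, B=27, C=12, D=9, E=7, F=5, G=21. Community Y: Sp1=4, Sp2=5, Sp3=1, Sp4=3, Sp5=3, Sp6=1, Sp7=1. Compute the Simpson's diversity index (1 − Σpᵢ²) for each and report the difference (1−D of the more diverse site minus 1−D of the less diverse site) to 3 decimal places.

0.008

Community X: N=97, proportions 0.16495, 0.27835, 0.12371, 0.09278, 0.07216, 0.05155, 0.21649, giving 1−D = 0.81666 (working shown to 5 dp, full precision carried).
Community Y: N=18, proportions 0.22222, 0.27778, 0.05556, 0.16667, 0.16667, 0.05556, 0.05556, giving 1−D = 0.80864.
Difference = |0.81666 − 0.80864| = 0.00802, i.e. 0.008 to 3 decimal places.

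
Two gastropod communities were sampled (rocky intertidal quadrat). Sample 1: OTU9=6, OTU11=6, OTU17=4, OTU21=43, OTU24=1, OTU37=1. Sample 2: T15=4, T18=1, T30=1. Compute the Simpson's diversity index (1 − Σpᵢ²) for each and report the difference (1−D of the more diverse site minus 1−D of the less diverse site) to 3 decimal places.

Sample 1: N=61, proportions 0.09836, 0.09836, 0.06557, 0.70492, 0.01639, 0.01639, giving 1−D = 0.47890 (working shown to 5 dp, full precision carried).
Sample 2: N=6, proportions 0.66667, 0.16667, 0.16667, giving 1−D = 0.50000.
Difference = |0.47890 − 0.50000| = 0.02110, i.e. 0.021 to 3 decimal places.

0.021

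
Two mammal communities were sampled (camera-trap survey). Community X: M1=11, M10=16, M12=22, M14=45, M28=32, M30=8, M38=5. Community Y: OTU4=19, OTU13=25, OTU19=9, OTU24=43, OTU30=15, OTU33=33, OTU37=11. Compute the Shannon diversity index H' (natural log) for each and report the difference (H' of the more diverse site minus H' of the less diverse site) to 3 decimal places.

0.087

Community X: N=139, proportions 0.07914, 0.11511, 0.15827, 0.32374, 0.23022, 0.05755, 0.03597, giving H' = 1.72852 (working shown to 5 dp, full precision carried).
Community Y: N=155, proportions 0.12258, 0.16129, 0.05806, 0.27742, 0.09677, 0.2129, 0.07097, giving H' = 1.81565.
Difference = |1.72852 − 1.81565| = 0.08713, i.e. 0.087 to 3 decimal places.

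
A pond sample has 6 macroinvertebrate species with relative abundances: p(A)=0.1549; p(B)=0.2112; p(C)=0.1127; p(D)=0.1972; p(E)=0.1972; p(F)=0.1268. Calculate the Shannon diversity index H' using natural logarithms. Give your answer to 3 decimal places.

1.766

Each pᵢ ln pᵢ term (working shown to 5 dp, full precision carried): 0.1549×(-1.86498)=-0.28888, 0.2112×(-1.55495)=-0.32841, 0.1127×(-2.18303)=-0.24603, 0.1972×(-1.62354)=-0.32016, 0.1972×(-1.62354)=-0.32016, 0.1268×(-2.06514)=-0.26186.
Sum = -1.76550, so H' = 1.766.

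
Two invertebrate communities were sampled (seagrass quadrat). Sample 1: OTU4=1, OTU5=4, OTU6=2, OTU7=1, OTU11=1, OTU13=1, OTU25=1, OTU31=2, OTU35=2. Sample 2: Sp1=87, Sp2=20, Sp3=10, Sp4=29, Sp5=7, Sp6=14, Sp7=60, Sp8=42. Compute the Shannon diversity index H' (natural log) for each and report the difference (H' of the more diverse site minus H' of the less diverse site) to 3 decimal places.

Sample 1: N=15, proportions 0.06667, 0.26667, 0.13333, 0.06667, 0.06667, 0.06667, 0.06667, 0.13333, 0.13333, giving H' = 2.06111 (working shown to 5 dp, full precision carried).
Sample 2: N=269, proportions 0.32342, 0.07435, 0.03717, 0.10781, 0.02602, 0.05204, 0.22305, 0.15613, giving H' = 1.79420.
Difference = |2.06111 − 1.79420| = 0.26691, i.e. 0.267 to 3 decimal places.

0.267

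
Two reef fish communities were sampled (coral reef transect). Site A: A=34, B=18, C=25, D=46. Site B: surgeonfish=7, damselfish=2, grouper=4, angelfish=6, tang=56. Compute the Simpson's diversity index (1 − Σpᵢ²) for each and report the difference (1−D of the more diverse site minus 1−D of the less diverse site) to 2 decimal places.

0.30

Site A: N=123, proportions 0.2764, 0.1463, 0.2033, 0.374, giving 1−D = 0.7210 (working shown to 4 dp, full precision carried).
Site B: N=75, proportions 0.0933, 0.0267, 0.0533, 0.08, 0.7467, giving 1−D = 0.4238.
Difference = |0.7210 − 0.4238| = 0.2972, i.e. 0.30 to 2 decimal places.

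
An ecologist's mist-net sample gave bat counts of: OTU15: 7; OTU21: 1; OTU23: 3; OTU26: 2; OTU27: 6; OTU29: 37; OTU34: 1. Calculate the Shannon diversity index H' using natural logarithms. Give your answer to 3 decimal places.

1.189

Total N = 7+1+3+2+6+37+1 = 57, so the proportions are 0.12281, 0.01754, 0.05263, 0.03509, 0.10526, 0.64912, 0.01754 (working shown to 5 dp, full precision carried).
Each pᵢ ln pᵢ term: 0.12281×(-2.09714)=-0.25754, 0.01754×(-4.04305)=-0.07093, 0.05263×(-2.94444)=-0.15497, 0.03509×(-3.34990)=-0.11754, 0.10526×(-2.25129)=-0.23698, 0.64912×(-0.43213)=-0.28051, 0.01754×(-4.04305)=-0.07093.
Sum = -1.18940, so H' = 1.189.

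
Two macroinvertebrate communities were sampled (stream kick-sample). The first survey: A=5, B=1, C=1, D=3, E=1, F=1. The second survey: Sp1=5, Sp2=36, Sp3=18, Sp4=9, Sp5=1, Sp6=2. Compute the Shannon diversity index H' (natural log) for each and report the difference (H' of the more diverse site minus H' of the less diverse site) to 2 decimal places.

0.24

The first survey: N=12, proportions 0.41666667, 0.08333333, 0.08333333, 0.25, 0.08333333, 0.08333333, giving H' = 1.53965445 (working shown to 8 dp, full precision carried).
The second survey: N=71, proportions 0.07042254, 0.50704225, 0.25352113, 0.12676056, 0.01408451, 0.02816901, giving H' = 1.30152666.
Difference = |1.53965445 − 1.30152666| = 0.23812779, i.e. 0.24 to 2 decimal places.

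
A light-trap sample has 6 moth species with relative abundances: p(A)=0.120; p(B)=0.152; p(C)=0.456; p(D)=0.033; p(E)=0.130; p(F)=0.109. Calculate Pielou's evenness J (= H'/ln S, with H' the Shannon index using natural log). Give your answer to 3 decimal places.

0.847

H' = −Σ pᵢ ln pᵢ = −((-0.25443) + (-0.28635) + (-0.35808) + (-0.11257) + (-0.26523) + (-0.24159)) = 1.51825 (working shown to 5 dp, full precision carried).
With S = 6 species, ln S = 1.79176, so J = 1.51825/1.79176 = 0.84735, i.e. 0.847 to 3 decimal places.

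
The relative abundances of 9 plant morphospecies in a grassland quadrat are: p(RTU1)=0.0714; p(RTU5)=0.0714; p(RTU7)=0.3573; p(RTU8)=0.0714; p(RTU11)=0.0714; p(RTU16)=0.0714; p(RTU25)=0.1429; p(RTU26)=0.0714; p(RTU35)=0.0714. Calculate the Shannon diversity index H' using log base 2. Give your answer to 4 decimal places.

Each pᵢ log₂ pᵢ term (working shown to 6 dp, full precision carried): 0.0714×(-3.807932)=-0.271886, 0.0714×(-3.807932)=-0.271886, 0.3573×(-1.484792)=-0.530516, 0.0714×(-3.807932)=-0.271886, 0.0714×(-3.807932)=-0.271886, 0.0714×(-3.807932)=-0.271886, 0.1429×(-2.806922)=-0.401109, 0.0714×(-3.807932)=-0.271886, 0.0714×(-3.807932)=-0.271886.
Sum = -2.834830, so H' = 2.8348.

2.8348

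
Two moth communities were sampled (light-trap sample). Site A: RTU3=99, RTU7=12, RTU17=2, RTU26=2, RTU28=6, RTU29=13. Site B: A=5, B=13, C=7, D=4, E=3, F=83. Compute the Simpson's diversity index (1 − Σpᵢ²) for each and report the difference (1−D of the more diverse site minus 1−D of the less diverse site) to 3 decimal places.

Site A: N=134, proportions 0.738806, 0.089552, 0.014925, 0.014925, 0.044776, 0.097015, giving 1−D = 0.434284 (working shown to 6 dp, full precision carried).
Site B: N=115, proportions 0.043478, 0.113043, 0.06087, 0.034783, 0.026087, 0.721739, giving 1−D = 0.458828.
Difference = |0.434284 − 0.458828| = 0.024544, i.e. 0.025 to 3 decimal places.

0.025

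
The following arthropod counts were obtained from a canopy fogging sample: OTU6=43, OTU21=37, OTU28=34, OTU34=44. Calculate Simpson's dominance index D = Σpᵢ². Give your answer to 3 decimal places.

Total N = 43+37+34+44 = 158, so the proportions are 0.27215, 0.23418, 0.21519, 0.27848 (working shown to 5 dp, full precision carried).
D = 0.27215² + 0.23418² + 0.21519² + 0.27848² = 0.07407 + 0.05484 + 0.04631 + 0.07755 = 0.25276.
To 3 decimal places, D = 0.253.

0.253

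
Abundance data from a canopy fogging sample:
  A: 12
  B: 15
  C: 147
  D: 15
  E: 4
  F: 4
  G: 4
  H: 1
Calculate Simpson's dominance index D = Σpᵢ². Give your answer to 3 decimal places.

Total N = 12+15+147+15+4+4+4+1 = 202, so the proportions are 0.05941, 0.07426, 0.72772, 0.07426, 0.0198, 0.0198, 0.0198, 0.00495 (working shown to 5 dp, full precision carried).
D = 0.05941² + 0.07426² + 0.72772² + 0.07426² + 0.0198² + 0.0198² + 0.0198² + 0.00495² = 0.00353 + 0.00551 + 0.52958 + 0.00551 + 0.00039 + 0.00039 + 0.00039 + 0.00002 = 0.54534.
To 3 decimal places, D = 0.545.

0.545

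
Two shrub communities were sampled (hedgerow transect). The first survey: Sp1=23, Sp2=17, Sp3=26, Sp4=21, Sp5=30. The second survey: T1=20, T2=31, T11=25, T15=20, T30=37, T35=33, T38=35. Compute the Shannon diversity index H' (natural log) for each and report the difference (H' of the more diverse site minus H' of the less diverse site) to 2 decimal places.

The first survey: N=117, proportions 0.196581, 0.145299, 0.222222, 0.179487, 0.25641, giving H' = 1.591555 (working shown to 6 dp, full precision carried).
The second survey: N=201, proportions 0.099502, 0.154229, 0.124378, 0.099502, 0.18408, 0.164179, 0.174129, giving H' = 1.919321.
Difference = |1.591555 − 1.919321| = 0.327766, i.e. 0.33 to 2 decimal places.

0.33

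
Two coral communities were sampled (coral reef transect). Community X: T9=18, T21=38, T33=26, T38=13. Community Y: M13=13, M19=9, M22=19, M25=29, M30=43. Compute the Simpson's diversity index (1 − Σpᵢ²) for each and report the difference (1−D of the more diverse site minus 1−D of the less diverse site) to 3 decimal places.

Community X: N=95, proportions 0.18947, 0.4, 0.27368, 0.13684, giving 1−D = 0.71047 (working shown to 5 dp, full precision carried).
Community Y: N=113, proportions 0.11504, 0.07965, 0.16814, 0.25664, 0.38053, giving 1−D = 0.74148.
Difference = |0.71047 − 0.74148| = 0.03101, i.e. 0.031 to 3 decimal places.

0.031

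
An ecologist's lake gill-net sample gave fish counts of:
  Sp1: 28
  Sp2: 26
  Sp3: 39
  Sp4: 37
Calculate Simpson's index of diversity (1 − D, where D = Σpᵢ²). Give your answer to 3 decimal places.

0.743

Total N = 28+26+39+37 = 130, so the proportions are 0.21538, 0.2, 0.3, 0.28462 (working shown to 5 dp, full precision carried).
D = 0.21538² + 0.2² + 0.3² + 0.28462² = 0.04639 + 0.04000 + 0.09000 + 0.08101 = 0.25740.
So 1 − D = 0.74260, i.e. 0.743 to 3 decimal places.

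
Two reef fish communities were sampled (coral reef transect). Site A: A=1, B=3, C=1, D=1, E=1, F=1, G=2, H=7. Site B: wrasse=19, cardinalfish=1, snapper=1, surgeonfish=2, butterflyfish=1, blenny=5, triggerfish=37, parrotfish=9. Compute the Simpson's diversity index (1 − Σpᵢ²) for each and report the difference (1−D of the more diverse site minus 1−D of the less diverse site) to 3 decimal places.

Site A: N=17, proportions 0.05882, 0.17647, 0.05882, 0.05882, 0.05882, 0.05882, 0.11765, 0.41176, giving 1−D = 0.76817 (working shown to 5 dp, full precision carried).
Site B: N=75, proportions 0.25333, 0.01333, 0.01333, 0.02667, 0.01333, 0.06667, 0.49333, 0.12, giving 1−D = 0.67236.
Difference = |0.76817 − 0.67236| = 0.09581, i.e. 0.096 to 3 decimal places.

0.096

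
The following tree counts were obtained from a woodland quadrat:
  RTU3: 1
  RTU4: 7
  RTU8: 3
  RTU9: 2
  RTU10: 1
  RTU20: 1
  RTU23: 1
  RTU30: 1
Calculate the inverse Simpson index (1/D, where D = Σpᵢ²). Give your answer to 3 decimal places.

Total N = 1+7+3+2+1+1+1+1 = 17, so the proportions are 0.0588235, 0.4117647, 0.1764706, 0.1176471, 0.0588235, 0.0588235, 0.0588235, 0.0588235 (working shown to 7 dp, full precision carried).
D = 0.0588235² + 0.4117647² + 0.1764706² + 0.1176471² + 0.0588235² + 0.0588235² + 0.0588235² + 0.0588235² = 0.0034602 + 0.1695502 + 0.0311419 + 0.0138408 + 0.0034602 + 0.0034602 + 0.0034602 + 0.0034602 = 0.2318339.
So 1/D = 4.31343, i.e. 4.313 to 3 decimal places.

4.313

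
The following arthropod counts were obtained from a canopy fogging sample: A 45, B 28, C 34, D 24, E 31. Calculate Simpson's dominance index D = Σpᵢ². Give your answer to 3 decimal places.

Total N = 45+28+34+24+31 = 162, so the proportions are 0.27778, 0.17284, 0.20988, 0.14815, 0.19136 (working shown to 5 dp, full precision carried).
D = 0.27778² + 0.17284² + 0.20988² + 0.14815² + 0.19136² = 0.07716 + 0.02987 + 0.04405 + 0.02195 + 0.03662 = 0.20965.
To 3 decimal places, D = 0.210.

0.210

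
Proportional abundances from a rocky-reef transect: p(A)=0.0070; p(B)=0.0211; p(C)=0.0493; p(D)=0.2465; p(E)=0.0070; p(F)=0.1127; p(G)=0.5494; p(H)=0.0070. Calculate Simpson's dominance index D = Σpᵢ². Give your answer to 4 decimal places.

D = 0.007² + 0.0211² + 0.0493² + 0.2465² + 0.007² + 0.1127² + 0.5494² + 0.007² = 0.000049 + 0.000445 + 0.002430 + 0.060762 + 0.000049 + 0.012701 + 0.301840 + 0.000049 = 0.378327 (working shown to 6 dp, full precision carried).
To 4 decimal places, D = 0.3783.

0.3783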